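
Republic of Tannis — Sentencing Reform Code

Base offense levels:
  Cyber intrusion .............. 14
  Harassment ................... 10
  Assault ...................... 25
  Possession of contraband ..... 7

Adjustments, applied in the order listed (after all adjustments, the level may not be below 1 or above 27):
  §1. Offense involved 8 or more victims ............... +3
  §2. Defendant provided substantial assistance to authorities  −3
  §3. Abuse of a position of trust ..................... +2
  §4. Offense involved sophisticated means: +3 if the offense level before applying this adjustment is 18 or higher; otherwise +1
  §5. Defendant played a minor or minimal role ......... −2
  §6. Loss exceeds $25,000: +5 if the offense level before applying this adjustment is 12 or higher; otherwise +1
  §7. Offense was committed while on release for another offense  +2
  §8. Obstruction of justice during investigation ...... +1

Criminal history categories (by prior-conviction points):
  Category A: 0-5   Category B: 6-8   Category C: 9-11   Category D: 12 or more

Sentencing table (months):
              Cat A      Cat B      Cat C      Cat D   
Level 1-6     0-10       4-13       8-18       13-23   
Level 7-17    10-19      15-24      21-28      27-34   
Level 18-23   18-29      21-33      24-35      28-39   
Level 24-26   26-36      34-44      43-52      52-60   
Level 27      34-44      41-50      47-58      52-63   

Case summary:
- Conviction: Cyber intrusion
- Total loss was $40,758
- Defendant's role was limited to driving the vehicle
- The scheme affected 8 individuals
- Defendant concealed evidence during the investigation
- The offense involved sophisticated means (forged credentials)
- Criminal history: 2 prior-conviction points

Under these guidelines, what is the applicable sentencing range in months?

18-29 months

Base offense level for cyber intrusion: 14.
§1 applies: 14 + 3 = 17.
§4 applies (level before this adjustment is 17 < 18, so +1): 17 + 1 = 18.
§5 applies: 18 − 2 = 16.
§6 applies (level before this adjustment is 16 ≥ 12, so +5): 16 + 5 = 21.
§7 does not apply.
§8 applies: 21 + 1 = 22.
Final offense level: 22.
Criminal history: 2 prior points → Category A (0-5).
Level 22 falls in the 18-23 band.
Grid: Level 18-23 × Category A = 18-29 months.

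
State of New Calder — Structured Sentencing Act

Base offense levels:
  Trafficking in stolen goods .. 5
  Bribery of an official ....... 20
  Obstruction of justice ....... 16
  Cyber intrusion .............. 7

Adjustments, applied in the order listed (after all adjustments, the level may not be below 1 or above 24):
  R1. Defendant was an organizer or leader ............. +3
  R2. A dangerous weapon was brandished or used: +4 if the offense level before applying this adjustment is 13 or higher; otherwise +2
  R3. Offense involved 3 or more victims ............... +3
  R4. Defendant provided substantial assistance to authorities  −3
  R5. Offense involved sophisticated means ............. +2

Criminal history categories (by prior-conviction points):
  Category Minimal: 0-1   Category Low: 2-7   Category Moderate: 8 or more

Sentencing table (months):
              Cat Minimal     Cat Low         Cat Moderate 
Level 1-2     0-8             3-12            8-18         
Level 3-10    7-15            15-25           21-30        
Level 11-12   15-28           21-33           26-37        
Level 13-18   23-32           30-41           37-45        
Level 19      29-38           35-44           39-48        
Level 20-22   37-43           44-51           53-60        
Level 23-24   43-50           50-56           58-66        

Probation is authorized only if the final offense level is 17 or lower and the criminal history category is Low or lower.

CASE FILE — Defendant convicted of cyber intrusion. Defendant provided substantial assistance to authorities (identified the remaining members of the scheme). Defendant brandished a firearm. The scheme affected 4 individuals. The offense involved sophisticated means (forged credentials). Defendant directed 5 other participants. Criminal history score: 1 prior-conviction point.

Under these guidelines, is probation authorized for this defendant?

Yes

Base offense level for cyber intrusion: 7.
R1 applies: 7 + 3 = 10.
R2 applies (level before this adjustment is 10 < 13, so +2): 10 + 2 = 12.
R3 applies: 12 + 3 = 15.
R4 applies: 15 − 3 = 12.
R5 applies: 12 + 2 = 14.
Final offense level: 14.
Criminal history: 1 prior point → Category Minimal (0-1).
Level 14 falls in the 13-18 band.
Grid: Level 13-18 × Category Minimal = 23-32 months.
Probation check: level 14 ≤ 17 and category Minimal ≤ Low → eligible.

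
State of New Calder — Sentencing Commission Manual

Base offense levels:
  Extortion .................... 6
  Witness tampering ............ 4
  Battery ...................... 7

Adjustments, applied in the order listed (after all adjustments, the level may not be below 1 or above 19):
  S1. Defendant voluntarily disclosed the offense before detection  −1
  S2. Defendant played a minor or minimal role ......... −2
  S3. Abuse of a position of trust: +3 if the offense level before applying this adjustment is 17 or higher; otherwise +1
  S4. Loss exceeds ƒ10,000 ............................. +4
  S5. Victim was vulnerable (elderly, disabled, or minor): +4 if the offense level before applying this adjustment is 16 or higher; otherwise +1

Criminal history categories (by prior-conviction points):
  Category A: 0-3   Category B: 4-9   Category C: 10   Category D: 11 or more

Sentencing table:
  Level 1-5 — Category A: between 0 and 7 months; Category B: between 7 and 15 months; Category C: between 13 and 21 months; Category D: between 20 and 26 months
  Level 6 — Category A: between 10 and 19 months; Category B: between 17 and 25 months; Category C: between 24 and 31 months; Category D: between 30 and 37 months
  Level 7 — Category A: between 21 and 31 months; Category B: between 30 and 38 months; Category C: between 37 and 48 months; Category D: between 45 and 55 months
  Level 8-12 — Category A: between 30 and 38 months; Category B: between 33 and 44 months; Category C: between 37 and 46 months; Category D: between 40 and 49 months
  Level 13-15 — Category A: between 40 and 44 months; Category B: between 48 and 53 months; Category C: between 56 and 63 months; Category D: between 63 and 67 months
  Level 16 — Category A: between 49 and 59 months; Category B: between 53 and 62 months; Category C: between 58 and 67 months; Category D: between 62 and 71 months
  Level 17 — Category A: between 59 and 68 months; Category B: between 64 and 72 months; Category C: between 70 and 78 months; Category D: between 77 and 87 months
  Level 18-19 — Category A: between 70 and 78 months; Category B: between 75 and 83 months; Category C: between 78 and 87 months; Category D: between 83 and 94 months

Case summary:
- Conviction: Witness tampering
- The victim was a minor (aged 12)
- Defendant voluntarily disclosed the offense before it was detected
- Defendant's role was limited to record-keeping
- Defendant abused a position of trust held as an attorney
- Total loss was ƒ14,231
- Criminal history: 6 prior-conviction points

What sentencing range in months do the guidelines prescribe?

30-38 months

Base offense level for witness tampering: 4.
S1 applies: 4 − 1 = 3.
S2 applies: 3 − 2 = 1.
S3 applies (level before this adjustment is 1 < 17, so +1): 1 + 1 = 2.
S4 applies: 2 + 4 = 6.
S5 applies (level before this adjustment is 6 < 16, so +1): 6 + 1 = 7.
Final offense level: 7.
Criminal history: 6 prior points → Category B (4-9).
Level 7 falls in the 7 band.
Grid: Level 7 × Category B = 30-38 months.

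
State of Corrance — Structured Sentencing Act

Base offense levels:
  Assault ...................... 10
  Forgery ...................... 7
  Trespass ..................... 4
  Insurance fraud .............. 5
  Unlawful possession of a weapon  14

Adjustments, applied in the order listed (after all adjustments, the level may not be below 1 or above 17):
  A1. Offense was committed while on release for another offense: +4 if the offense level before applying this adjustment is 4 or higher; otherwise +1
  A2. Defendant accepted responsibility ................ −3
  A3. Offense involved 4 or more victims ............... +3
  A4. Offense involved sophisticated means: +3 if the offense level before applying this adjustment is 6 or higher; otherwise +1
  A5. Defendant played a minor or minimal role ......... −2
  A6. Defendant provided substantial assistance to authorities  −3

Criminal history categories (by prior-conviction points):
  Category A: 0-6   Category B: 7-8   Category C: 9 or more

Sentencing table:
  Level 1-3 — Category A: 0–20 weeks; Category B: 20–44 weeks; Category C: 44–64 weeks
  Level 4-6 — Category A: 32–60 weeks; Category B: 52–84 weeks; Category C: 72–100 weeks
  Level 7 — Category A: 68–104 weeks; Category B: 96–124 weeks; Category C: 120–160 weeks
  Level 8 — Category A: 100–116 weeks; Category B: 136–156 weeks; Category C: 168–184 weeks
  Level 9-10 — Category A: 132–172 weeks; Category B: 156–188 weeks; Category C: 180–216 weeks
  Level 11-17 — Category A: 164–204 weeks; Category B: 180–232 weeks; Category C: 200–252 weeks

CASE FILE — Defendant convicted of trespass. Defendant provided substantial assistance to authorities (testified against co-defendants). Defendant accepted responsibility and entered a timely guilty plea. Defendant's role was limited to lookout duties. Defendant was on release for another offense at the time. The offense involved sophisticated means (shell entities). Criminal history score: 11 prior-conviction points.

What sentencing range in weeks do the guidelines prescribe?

Base offense level for trespass: 4.
A1 applies (level before this adjustment is 4 ≥ 4, so +4): 4 + 4 = 8.
A2 applies: 8 − 3 = 5.
A4 applies (level before this adjustment is 5 < 6, so +1): 5 + 1 = 6.
A5 applies: 6 − 2 = 4.
A6 applies: 4 − 3 = 1.
Final offense level: 1.
Criminal history: 11 prior points → Category C (9+).
Level 1 falls in the 1-3 band.
Grid: Level 1-3 × Category C = 44-64 weeks.

44-64 weeks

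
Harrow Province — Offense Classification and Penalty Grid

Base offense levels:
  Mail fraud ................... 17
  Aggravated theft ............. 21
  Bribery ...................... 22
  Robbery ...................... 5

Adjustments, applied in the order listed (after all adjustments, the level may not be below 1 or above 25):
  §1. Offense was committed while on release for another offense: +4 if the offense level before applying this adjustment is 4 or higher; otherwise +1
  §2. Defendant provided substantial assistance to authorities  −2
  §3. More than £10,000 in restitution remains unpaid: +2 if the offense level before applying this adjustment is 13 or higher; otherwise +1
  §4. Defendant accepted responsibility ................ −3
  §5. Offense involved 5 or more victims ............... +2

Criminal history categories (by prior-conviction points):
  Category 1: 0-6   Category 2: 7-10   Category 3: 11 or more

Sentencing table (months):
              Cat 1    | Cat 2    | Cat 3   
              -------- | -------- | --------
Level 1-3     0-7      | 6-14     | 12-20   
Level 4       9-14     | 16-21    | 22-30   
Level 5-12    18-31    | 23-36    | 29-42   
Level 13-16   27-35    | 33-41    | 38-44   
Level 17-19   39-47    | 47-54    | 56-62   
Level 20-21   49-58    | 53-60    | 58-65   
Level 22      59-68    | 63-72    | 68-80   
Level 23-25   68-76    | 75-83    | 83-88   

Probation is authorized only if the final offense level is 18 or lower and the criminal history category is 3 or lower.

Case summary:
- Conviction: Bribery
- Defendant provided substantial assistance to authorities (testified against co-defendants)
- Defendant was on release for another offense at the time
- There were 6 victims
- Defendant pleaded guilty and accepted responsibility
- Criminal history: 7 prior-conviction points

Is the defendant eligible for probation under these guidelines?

No

Base offense level for bribery: 22.
§1 applies (level before this adjustment is 22 ≥ 4, so +4): 22 + 4 = 26.
§2 applies: 26 − 2 = 24.
§3 does not apply.
§4 applies: 24 − 3 = 21.
§5 applies: 21 + 2 = 23.
Final offense level: 23.
Criminal history: 7 prior points → Category 2 (7-10).
Level 23 falls in the 23-25 band.
Grid: Level 23-25 × Category 2 = 75-83 months.
Probation check: level 23 > 18 and category 2 ≤ 3 → not eligible.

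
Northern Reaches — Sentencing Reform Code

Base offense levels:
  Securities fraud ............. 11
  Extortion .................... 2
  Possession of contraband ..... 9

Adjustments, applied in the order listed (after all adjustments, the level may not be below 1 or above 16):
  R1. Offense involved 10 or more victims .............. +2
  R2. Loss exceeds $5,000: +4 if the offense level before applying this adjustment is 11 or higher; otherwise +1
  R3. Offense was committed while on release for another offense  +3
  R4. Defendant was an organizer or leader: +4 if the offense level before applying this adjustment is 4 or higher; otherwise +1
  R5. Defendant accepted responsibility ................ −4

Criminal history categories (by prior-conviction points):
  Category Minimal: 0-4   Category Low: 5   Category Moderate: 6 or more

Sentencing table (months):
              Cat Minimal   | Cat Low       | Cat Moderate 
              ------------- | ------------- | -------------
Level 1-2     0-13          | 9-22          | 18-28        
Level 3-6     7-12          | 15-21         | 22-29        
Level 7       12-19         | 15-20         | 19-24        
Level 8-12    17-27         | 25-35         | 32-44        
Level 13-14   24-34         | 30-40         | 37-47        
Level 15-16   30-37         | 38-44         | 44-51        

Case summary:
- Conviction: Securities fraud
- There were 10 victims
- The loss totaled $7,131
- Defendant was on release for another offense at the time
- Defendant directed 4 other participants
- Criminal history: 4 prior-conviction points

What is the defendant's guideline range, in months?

Base offense level for securities fraud: 11.
R1 applies: 11 + 2 = 13.
R2 applies (level before this adjustment is 13 ≥ 11, so +4): 13 + 4 = 17.
R3 applies: 17 + 3 = 20.
R4 applies (level before this adjustment is 20 ≥ 4, so +4): 20 + 4 = 24.
R5 does not apply.
Level 24 exceeds the maximum of 16; capped at 16.
Final offense level: 16.
Criminal history: 4 prior points → Category Minimal (0-4).
Level 16 falls in the 15-16 band.
Grid: Level 15-16 × Category Minimal = 30-37 months.

30-37 months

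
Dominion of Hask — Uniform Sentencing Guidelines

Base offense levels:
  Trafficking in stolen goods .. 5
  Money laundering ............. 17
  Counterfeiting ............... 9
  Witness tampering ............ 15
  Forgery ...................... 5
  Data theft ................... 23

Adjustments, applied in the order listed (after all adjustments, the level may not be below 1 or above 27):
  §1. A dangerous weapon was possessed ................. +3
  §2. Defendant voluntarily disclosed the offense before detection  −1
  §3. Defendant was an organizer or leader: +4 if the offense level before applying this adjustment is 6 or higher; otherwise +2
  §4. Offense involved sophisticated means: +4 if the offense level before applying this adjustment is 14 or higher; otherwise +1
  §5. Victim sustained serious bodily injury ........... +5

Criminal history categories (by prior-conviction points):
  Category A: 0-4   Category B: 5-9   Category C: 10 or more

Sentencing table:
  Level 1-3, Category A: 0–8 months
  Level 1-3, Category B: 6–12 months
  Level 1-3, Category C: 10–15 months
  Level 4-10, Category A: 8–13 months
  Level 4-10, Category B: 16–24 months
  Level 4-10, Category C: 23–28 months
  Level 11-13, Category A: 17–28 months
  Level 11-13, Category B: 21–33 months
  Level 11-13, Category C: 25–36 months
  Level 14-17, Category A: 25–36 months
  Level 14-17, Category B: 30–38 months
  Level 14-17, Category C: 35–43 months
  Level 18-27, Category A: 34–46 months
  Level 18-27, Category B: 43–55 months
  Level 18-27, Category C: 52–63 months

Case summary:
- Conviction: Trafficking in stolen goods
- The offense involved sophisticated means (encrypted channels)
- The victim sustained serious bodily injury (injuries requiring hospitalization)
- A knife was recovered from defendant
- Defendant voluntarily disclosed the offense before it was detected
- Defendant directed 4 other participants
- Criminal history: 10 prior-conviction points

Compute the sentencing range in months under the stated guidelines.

35-43 months

Base offense level for trafficking in stolen goods: 5.
§1 applies: 5 + 3 = 8.
§2 applies: 8 − 1 = 7.
§3 applies (level before this adjustment is 7 ≥ 6, so +4): 7 + 4 = 11.
§4 applies (level before this adjustment is 11 < 14, so +1): 11 + 1 = 12.
§5 applies: 12 + 5 = 17.
Final offense level: 17.
Criminal history: 10 prior points → Category C (10+).
Level 17 falls in the 14-17 band.
Grid: Level 14-17 × Category C = 35-43 months.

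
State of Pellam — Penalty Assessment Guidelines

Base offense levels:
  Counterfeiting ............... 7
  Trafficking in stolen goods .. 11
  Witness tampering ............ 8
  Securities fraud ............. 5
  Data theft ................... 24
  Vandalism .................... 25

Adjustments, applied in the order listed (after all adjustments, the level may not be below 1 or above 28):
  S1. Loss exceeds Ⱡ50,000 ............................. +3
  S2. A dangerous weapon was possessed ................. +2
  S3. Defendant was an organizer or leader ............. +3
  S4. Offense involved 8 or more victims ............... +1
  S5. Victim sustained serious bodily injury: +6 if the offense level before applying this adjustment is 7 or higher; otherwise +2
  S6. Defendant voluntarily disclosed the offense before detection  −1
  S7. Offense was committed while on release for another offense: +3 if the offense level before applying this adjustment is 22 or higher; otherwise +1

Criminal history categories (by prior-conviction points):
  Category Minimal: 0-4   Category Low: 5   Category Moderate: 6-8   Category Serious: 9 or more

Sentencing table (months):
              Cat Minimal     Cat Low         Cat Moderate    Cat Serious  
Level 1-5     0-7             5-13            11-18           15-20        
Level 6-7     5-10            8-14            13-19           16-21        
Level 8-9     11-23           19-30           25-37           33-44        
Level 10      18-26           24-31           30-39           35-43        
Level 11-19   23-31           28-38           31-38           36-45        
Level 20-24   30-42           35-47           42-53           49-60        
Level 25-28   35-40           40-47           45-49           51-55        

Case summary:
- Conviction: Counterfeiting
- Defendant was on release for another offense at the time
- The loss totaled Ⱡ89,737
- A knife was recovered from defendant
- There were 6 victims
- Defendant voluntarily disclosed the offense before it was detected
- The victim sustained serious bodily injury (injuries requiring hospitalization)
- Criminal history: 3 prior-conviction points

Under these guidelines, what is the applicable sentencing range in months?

23-31 months

Base offense level for counterfeiting: 7.
S1 applies: 7 + 3 = 10.
S2 applies: 10 + 2 = 12.
S3 does not apply.
S5 applies (level before this adjustment is 12 ≥ 7, so +6): 12 + 6 = 18.
S6 applies: 18 − 1 = 17.
S7 applies (level before this adjustment is 17 < 22, so +1): 17 + 1 = 18.
Final offense level: 18.
Criminal history: 3 prior points → Category Minimal (0-4).
Level 18 falls in the 11-19 band.
Grid: Level 11-19 × Category Minimal = 23-31 months.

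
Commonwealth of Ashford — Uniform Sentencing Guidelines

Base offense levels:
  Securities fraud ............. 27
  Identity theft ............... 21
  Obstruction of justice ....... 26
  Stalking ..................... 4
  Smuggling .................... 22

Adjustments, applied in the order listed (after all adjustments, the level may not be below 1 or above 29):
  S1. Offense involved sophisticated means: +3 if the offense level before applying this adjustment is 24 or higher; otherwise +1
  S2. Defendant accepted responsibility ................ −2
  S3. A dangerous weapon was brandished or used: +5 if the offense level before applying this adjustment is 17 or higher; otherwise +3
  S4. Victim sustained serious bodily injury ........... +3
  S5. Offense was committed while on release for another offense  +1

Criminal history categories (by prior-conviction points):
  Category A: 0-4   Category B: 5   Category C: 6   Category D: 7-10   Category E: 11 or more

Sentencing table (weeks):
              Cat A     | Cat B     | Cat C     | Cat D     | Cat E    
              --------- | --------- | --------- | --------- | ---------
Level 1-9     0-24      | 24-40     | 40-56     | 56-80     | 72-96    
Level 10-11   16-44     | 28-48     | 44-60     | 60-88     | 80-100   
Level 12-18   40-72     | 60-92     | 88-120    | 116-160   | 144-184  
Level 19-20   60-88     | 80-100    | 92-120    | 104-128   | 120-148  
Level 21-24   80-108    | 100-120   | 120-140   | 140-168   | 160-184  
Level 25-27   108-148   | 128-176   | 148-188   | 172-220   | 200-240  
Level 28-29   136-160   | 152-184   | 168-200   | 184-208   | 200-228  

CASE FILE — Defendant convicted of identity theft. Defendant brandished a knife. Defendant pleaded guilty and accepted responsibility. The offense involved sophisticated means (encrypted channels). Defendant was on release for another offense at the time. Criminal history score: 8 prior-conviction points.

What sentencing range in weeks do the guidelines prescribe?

Base offense level for identity theft: 21.
S1 applies (level before this adjustment is 21 < 24, so +1): 21 + 1 = 22.
S2 applies: 22 − 2 = 20.
S3 applies (level before this adjustment is 20 ≥ 17, so +5): 20 + 5 = 25.
S5 applies: 25 + 1 = 26.
Final offense level: 26.
Criminal history: 8 prior points → Category D (7-10).
Level 26 falls in the 25-27 band.
Grid: Level 25-27 × Category D = 172-220 weeks.

172-220 weeks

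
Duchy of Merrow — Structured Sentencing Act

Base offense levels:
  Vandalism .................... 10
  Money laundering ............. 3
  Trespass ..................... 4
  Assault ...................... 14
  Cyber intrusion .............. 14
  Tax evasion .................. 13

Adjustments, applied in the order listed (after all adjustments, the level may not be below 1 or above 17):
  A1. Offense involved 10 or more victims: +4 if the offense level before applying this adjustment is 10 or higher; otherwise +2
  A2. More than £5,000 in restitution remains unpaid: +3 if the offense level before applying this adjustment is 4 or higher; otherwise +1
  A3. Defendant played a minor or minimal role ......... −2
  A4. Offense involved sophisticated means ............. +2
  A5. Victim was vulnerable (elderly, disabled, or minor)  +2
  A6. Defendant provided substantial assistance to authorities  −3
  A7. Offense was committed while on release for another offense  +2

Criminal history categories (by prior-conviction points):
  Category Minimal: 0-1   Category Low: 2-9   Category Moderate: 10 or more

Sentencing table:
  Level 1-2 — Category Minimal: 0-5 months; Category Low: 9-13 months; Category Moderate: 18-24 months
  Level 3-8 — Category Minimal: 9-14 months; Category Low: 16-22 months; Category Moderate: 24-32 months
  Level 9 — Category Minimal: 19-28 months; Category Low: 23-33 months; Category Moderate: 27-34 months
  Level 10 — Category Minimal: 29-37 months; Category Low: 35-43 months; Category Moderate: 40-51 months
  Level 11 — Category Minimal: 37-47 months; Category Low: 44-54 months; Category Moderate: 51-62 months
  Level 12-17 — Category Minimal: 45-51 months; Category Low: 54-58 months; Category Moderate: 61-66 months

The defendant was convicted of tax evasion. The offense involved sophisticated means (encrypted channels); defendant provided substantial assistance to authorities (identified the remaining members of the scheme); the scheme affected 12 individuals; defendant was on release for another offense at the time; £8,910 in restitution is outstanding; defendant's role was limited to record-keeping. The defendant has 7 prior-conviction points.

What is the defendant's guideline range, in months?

54-58 months

Base offense level for tax evasion: 13.
A1 applies (level before this adjustment is 13 ≥ 10, so +4): 13 + 4 = 17.
A2 applies (level before this adjustment is 17 ≥ 4, so +3): 17 + 3 = 20.
A3 applies: 20 − 2 = 18.
A4 applies: 18 + 2 = 20.
A6 applies: 20 − 3 = 17.
A7 applies: 17 + 2 = 19.
Level 19 exceeds the maximum of 17; capped at 17.
Final offense level: 17.
Criminal history: 7 prior points → Category Low (2-9).
Level 17 falls in the 12-17 band.
Grid: Level 12-17 × Category Low = 54-58 months.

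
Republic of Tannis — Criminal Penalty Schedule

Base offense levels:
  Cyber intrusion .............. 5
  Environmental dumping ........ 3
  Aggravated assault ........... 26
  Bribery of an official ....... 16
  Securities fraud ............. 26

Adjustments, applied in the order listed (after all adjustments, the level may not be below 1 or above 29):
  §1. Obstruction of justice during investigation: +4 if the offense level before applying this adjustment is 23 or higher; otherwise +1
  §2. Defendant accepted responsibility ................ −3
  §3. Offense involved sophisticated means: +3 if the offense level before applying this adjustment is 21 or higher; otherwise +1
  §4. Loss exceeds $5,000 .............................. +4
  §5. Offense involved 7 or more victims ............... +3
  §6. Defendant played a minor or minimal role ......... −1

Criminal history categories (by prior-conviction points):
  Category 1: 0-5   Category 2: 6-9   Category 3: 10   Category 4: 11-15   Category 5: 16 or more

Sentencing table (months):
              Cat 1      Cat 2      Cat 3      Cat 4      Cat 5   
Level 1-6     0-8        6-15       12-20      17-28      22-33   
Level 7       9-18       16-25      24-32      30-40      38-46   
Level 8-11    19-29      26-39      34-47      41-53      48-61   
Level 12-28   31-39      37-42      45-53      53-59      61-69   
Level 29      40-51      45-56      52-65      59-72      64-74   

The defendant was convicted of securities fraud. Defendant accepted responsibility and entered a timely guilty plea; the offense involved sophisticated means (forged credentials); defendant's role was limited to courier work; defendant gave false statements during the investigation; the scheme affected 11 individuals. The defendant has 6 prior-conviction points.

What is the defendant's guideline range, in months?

Base offense level for securities fraud: 26.
§1 applies (level before this adjustment is 26 ≥ 23, so +4): 26 + 4 = 30.
§2 applies: 30 − 3 = 27.
§3 applies (level before this adjustment is 27 ≥ 21, so +3): 27 + 3 = 30.
§5 applies: 30 + 3 = 33.
§6 applies: 33 − 1 = 32.
Level 32 exceeds the maximum of 29; capped at 29.
Final offense level: 29.
Criminal history: 6 prior points → Category 2 (6-9).
Level 29 falls in the 29 band.
Grid: Level 29 × Category 2 = 45-56 months.

45-56 months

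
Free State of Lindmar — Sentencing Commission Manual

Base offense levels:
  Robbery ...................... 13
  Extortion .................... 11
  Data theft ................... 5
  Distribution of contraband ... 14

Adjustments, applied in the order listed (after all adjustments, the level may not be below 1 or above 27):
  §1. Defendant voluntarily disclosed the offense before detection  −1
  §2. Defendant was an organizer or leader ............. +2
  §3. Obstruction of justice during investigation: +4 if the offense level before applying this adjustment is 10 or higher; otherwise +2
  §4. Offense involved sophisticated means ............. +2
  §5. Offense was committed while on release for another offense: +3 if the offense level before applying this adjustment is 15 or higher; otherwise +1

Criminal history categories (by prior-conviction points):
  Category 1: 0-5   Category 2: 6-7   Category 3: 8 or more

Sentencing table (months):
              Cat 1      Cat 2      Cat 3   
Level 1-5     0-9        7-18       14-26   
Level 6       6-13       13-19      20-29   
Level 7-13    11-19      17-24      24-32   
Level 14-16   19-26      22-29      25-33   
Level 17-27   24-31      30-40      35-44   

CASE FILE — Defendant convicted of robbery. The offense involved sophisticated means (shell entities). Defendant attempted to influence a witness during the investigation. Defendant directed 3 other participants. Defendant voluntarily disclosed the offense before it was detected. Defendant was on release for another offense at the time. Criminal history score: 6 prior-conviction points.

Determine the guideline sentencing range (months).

30-40 months

Base offense level for robbery: 13.
§1 applies: 13 − 1 = 12.
§2 applies: 12 + 2 = 14.
§3 applies (level before this adjustment is 14 ≥ 10, so +4): 14 + 4 = 18.
§4 applies: 18 + 2 = 20.
§5 applies (level before this adjustment is 20 ≥ 15, so +3): 20 + 3 = 23.
Final offense level: 23.
Criminal history: 6 prior points → Category 2 (6-7).
Level 23 falls in the 17-27 band.
Grid: Level 17-27 × Category 2 = 30-40 months.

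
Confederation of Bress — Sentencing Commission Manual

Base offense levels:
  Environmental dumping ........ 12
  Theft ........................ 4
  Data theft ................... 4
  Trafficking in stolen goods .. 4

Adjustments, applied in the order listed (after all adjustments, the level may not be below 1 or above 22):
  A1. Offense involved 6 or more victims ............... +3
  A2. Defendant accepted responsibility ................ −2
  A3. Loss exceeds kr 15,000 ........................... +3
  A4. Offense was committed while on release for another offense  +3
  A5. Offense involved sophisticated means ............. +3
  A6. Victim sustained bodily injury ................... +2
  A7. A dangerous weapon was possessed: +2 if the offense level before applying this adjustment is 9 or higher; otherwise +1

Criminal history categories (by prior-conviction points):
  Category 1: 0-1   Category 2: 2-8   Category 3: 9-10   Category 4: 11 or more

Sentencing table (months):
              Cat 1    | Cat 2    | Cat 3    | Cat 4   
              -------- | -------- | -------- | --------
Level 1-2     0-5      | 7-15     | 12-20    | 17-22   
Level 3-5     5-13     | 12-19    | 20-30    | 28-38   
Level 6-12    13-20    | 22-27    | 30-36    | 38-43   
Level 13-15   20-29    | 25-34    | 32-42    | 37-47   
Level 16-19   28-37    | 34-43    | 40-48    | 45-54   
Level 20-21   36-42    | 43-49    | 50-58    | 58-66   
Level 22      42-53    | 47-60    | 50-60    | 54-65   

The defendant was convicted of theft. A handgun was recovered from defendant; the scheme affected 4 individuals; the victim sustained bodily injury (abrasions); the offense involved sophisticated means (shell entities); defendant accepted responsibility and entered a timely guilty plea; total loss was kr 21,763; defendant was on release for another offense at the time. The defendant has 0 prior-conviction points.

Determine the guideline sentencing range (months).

Base offense level for theft: 4.
A2 applies: 4 − 2 = 2.
A3 applies: 2 + 3 = 5.
A4 applies: 5 + 3 = 8.
A5 applies: 8 + 3 = 11.
A6 applies: 11 + 2 = 13.
A7 applies (level before this adjustment is 13 ≥ 9, so +2): 13 + 2 = 15.
Final offense level: 15.
Criminal history: 0 prior points → Category 1 (0-1).
Level 15 falls in the 13-15 band.
Grid: Level 13-15 × Category 1 = 20-29 months.

20-29 months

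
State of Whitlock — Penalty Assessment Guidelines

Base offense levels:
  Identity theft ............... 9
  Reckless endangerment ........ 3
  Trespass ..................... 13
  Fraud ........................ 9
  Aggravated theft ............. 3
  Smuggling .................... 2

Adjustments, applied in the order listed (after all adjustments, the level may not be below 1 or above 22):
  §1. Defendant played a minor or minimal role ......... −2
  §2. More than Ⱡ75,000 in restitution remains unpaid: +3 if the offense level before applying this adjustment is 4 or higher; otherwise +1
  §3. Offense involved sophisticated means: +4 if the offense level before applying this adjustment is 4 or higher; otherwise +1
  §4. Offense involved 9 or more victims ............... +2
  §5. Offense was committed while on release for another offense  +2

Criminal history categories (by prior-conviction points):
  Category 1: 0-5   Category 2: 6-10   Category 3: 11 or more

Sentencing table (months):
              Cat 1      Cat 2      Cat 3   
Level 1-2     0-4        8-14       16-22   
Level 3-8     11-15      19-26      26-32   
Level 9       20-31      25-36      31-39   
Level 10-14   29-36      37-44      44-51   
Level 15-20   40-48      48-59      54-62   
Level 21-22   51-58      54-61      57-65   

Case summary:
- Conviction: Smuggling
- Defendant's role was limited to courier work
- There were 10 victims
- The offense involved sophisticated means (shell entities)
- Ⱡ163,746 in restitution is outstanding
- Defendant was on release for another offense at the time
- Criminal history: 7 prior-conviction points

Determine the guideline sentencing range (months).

19-26 months

Base offense level for smuggling: 2.
§1 applies: 2 − 2 = 0.
§2 applies (level before this adjustment is 0 < 4, so +1): 0 + 1 = 1.
§3 applies (level before this adjustment is 1 < 4, so +1): 1 + 1 = 2.
§4 applies: 2 + 2 = 4.
§5 applies: 4 + 2 = 6.
Final offense level: 6.
Criminal history: 7 prior points → Category 2 (6-10).
Level 6 falls in the 3-8 band.
Grid: Level 3-8 × Category 2 = 19-26 months.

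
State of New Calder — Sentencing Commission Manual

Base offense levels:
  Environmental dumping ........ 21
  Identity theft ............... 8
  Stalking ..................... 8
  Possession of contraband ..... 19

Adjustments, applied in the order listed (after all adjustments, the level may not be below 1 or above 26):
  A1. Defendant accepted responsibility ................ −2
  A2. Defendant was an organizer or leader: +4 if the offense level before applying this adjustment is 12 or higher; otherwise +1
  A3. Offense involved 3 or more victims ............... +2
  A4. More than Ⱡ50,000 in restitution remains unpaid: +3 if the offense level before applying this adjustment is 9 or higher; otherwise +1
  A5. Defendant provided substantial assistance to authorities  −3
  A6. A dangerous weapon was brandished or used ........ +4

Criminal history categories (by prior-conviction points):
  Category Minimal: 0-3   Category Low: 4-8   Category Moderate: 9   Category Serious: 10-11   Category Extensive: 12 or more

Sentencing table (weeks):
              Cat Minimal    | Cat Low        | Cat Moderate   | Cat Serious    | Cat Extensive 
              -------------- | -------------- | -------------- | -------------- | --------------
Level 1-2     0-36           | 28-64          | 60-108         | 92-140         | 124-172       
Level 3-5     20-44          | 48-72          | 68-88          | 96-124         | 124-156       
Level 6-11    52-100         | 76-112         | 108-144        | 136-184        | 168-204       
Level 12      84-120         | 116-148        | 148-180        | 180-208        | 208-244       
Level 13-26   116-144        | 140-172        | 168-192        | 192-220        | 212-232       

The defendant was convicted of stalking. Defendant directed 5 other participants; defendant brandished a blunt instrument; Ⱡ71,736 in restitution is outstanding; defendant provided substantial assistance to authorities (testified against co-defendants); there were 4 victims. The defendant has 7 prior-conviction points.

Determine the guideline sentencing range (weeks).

Base offense level for stalking: 8.
A2 applies (level before this adjustment is 8 < 12, so +1): 8 + 1 = 9.
A3 applies: 9 + 2 = 11.
A4 applies (level before this adjustment is 11 ≥ 9, so +3): 11 + 3 = 14.
A5 applies: 14 − 3 = 11.
A6 applies: 11 + 4 = 15.
Final offense level: 15.
Criminal history: 7 prior points → Category Low (4-8).
Level 15 falls in the 13-26 band.
Grid: Level 13-26 × Category Low = 140-172 weeks.

140-172 weeks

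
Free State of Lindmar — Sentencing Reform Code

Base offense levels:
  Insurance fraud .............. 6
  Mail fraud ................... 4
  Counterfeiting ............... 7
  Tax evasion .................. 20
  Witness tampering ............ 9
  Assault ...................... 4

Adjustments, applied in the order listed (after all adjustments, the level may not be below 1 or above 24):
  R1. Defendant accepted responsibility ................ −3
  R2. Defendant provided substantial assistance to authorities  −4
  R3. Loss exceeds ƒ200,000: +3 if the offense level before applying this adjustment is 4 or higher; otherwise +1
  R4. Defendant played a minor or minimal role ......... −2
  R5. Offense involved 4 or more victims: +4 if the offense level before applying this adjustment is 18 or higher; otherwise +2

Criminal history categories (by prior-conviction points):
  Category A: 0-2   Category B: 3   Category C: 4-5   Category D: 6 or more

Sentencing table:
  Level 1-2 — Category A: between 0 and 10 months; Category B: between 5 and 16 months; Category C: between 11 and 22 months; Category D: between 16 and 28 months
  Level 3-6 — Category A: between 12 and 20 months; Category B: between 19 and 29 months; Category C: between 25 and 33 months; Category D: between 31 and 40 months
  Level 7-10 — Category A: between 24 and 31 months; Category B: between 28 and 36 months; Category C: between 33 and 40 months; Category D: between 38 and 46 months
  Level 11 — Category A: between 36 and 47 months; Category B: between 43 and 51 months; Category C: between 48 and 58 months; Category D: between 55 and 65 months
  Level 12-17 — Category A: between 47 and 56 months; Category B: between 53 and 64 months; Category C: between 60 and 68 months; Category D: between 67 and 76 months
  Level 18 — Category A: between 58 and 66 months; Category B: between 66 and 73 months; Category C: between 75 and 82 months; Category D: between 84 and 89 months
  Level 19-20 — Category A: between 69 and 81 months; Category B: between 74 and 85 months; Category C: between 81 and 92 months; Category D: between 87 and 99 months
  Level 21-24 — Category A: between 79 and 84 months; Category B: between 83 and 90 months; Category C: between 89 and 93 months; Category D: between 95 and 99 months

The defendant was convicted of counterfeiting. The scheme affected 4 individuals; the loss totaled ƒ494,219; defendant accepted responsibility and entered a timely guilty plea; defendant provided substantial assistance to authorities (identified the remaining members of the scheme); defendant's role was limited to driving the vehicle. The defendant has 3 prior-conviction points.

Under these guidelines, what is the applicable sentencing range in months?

5-16 months

Base offense level for counterfeiting: 7.
R1 applies: 7 − 3 = 4.
R2 applies: 4 − 4 = 0.
R3 applies (level before this adjustment is 0 < 4, so +1): 0 + 1 = 1.
R4 applies: 1 − 2 = -1.
R5 applies (level before this adjustment is -1 < 18, so +2): -1 + 2 = 1.
Final offense level: 1.
Criminal history: 3 prior points → Category B (3).
Level 1 falls in the 1-2 band.
Grid: Level 1-2 × Category B = 5-16 months.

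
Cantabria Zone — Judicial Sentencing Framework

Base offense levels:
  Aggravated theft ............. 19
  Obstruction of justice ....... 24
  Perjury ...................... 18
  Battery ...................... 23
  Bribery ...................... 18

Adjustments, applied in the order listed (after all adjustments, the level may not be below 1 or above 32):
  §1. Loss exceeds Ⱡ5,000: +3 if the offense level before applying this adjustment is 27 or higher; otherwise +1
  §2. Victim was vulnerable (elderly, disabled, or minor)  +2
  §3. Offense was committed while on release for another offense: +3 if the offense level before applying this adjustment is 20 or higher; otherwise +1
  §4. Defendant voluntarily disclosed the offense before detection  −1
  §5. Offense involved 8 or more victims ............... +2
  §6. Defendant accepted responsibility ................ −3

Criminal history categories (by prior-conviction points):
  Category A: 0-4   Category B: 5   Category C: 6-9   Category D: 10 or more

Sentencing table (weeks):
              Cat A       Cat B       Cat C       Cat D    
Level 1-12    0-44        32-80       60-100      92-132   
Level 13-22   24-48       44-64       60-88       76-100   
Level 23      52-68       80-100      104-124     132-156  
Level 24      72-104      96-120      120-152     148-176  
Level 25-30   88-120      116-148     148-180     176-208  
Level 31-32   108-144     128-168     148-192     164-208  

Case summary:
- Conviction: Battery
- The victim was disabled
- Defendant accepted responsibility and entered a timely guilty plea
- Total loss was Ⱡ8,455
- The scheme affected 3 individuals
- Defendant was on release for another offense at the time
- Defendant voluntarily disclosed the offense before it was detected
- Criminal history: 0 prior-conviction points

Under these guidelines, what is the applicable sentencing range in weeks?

88-120 weeks

Base offense level for battery: 23.
§1 applies (level before this adjustment is 23 < 27, so +1): 23 + 1 = 24.
§2 applies: 24 + 2 = 26.
§3 applies (level before this adjustment is 26 ≥ 20, so +3): 26 + 3 = 29.
§4 applies: 29 − 1 = 28.
§5 does not apply.
§6 applies: 28 − 3 = 25.
Final offense level: 25.
Criminal history: 0 prior points → Category A (0-4).
Level 25 falls in the 25-30 band.
Grid: Level 25-30 × Category A = 88-120 weeks.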